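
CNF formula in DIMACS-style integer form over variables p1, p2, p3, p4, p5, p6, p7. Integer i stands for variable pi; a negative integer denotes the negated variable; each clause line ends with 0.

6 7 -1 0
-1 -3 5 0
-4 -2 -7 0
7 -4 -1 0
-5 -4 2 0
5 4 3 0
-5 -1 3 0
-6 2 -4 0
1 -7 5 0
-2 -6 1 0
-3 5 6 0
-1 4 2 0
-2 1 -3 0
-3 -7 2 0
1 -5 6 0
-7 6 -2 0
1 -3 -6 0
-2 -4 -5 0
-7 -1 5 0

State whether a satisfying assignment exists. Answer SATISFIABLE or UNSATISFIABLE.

SATISFIABLE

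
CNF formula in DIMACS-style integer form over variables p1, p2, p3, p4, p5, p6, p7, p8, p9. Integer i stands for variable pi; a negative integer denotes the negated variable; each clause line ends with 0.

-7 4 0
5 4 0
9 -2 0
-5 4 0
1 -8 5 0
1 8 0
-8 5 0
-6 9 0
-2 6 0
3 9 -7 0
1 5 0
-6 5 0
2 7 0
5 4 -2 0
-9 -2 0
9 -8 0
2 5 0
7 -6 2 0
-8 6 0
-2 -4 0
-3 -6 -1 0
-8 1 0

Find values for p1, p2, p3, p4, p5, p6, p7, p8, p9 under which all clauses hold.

p1 = True, p2 = False, p3 = False, p4 = True, p5 = True, p6 = True, p7 = True, p8 = False, p9 = True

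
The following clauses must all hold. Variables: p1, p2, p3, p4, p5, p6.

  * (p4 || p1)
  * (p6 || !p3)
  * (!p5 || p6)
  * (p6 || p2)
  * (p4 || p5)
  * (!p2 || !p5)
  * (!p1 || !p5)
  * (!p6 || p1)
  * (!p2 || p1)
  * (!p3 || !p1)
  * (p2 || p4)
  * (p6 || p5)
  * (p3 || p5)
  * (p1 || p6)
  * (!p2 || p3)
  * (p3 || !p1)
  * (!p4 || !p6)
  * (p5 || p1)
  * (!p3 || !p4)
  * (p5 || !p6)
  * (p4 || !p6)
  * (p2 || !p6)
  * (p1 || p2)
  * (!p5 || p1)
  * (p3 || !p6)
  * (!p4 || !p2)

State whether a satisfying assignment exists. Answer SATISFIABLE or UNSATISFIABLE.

p6 = True:
  propagation gives p1=True, p5=False; an empty clause results — contradiction.
p6 = False:
  propagation gives p3=False, p5=False; an empty clause results — contradiction.
Every branch closes, so no satisfying assignment exists.

UNSATISFIABLE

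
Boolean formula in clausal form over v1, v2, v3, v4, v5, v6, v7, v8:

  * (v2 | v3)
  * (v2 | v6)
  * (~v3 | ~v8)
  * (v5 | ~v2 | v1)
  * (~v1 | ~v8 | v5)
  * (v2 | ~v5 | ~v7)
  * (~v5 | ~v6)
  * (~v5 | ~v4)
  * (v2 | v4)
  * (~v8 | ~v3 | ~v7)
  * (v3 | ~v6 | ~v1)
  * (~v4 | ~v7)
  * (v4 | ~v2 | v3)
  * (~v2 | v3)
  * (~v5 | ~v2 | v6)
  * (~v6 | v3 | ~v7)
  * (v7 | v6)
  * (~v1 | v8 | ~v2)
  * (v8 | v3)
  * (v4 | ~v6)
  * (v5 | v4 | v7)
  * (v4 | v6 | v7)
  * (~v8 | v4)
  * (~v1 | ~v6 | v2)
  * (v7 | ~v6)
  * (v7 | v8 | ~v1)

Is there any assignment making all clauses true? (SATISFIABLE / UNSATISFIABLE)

UNSATISFIABLE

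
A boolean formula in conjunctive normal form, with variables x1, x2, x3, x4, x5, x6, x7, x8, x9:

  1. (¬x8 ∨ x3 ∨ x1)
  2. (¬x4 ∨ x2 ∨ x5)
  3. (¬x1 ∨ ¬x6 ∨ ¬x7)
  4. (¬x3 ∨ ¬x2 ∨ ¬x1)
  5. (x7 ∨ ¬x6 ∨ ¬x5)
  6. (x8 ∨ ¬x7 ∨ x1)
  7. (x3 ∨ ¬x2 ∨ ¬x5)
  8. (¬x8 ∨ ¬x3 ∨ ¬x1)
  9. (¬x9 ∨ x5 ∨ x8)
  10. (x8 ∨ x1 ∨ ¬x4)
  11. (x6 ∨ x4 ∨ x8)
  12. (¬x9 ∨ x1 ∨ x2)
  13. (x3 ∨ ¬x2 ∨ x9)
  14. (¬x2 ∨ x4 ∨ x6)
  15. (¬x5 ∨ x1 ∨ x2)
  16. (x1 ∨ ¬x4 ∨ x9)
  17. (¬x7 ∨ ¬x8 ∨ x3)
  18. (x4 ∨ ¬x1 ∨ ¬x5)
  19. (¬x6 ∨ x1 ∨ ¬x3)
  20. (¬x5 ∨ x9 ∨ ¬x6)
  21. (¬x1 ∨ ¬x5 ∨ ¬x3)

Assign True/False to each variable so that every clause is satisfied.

x1=False  x2=False  x3=True  x4=False  x5=False  x6=False  x7=False  x8=True  x9=False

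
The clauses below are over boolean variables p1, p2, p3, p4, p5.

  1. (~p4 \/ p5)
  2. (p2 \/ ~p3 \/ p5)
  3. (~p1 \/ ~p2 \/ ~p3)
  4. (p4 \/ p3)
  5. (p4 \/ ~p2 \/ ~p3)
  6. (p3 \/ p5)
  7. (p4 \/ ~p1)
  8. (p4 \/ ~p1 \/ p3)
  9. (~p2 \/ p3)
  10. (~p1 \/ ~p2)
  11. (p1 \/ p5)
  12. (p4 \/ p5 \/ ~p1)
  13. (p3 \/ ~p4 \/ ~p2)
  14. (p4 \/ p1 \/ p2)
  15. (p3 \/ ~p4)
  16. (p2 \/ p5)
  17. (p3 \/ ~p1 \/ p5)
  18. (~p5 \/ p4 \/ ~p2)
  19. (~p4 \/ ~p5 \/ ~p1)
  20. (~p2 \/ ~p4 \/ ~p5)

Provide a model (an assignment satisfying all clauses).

p1 = F, p2 = F, p3 = T, p4 = T, p5 = T

Check each clause:
  1. (~p4 \/ p5) — p5 is true.
  2. (~p3 \/ p5 \/ p2) — p5 is true.
  3. (~p1 \/ ~p3 \/ ~p2) — ~p2 is true.
  4. (p3 \/ p4) — p3 is true.
  5. (~p3 \/ p4 \/ ~p2) — p4 is true.
  6. (p5 \/ p3) — p3 is true.
  7. (p4 \/ ~p1) — p4 is true.
  8. (p3 \/ p4 \/ ~p1) — p3 is true.
  9. (p3 \/ ~p2) — p3 is true.
  10. (~p2 \/ ~p1) — ~p2 is true.
  11. (p1 \/ p5) — p5 is true.
  12. (p5 \/ p4 \/ ~p1) — p4 is true.
  13. (p3 \/ ~p2 \/ ~p4) — p3 is true.
  14. (p4 \/ p2 \/ p1) — p4 is true.
  15. (~p4 \/ p3) — p3 is true.
  16. (p5 \/ p2) — p5 is true.
  17. (p3 \/ p5 \/ ~p1) — p3 is true.
  18. (p4 \/ ~p5 \/ ~p2) — p4 is true.
  19. (~p4 \/ ~p5 \/ ~p1) — ~p1 is true.
  20. (~p4 \/ ~p5 \/ ~p2) — ~p2 is true.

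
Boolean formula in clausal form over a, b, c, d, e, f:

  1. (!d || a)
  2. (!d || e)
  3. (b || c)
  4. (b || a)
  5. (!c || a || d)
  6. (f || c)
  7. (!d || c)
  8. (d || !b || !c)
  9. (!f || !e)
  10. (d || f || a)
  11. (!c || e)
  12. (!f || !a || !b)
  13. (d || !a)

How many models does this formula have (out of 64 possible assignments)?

The models are:
  a=0 b=1 c=0 d=0 e=0 f=1
  a=1 b=0 c=1 d=1 e=1 f=0
  a=1 b=1 c=1 d=1 e=1 f=0
Count: 3.

3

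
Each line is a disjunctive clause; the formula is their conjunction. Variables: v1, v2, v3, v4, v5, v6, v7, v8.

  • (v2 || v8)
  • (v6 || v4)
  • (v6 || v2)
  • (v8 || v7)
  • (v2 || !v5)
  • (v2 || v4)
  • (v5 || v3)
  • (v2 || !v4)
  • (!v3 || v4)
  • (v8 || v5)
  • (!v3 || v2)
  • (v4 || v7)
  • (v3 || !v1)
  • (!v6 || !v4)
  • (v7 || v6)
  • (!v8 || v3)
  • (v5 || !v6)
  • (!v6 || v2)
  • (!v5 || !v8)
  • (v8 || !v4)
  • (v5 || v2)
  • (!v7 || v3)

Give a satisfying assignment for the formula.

v1=T, v2=T, v3=T, v4=T, v5=F, v6=F, v7=T, v8=T

Pure literal: v2 appears only positively; assign v2 = True.
Try v1 = True.
  then v3 is forced to True.
  then v4 is forced to True.
  then v6 is forced to False.
  then v7 is forced to True.
  then v8 is forced to True.
  then v5 is forced to False.
Check each clause:
  1. (v2 || v8) — v8 is true.
  2. (v6 || v4) — v4 is true.
  3. (v2 || v6) — v2 is true.
  4. (v8 || v7) — v8 is true.
  5. (v2 || !v5) — v2 is true.
  6. (v2 || v4) — v2 is true.
  7. (v3 || v5) — v3 is true.
  8. (v2 || !v4) — v2 is true.
  9. (!v3 || v4) — v4 is true.
  10. (v5 || v8) — v8 is true.
  11. (v2 || !v3) — v2 is true.
  12. (v4 || v7) — v4 is true.
  13. (v3 || !v1) — v3 is true.
  14. (!v6 || !v4) — !v6 is true.
  15. (v7 || v6) — v7 is true.
  16. (!v8 || v3) — v3 is true.
  17. (!v6 || v5) — !v6 is true.
  18. (!v6 || v2) — v2 is true.
  19. (!v5 || !v8) — !v5 is true.
  20. (v8 || !v4) — v8 is true.
  21. (v2 || v5) — v2 is true.
  22. (v3 || !v7) — v3 is true.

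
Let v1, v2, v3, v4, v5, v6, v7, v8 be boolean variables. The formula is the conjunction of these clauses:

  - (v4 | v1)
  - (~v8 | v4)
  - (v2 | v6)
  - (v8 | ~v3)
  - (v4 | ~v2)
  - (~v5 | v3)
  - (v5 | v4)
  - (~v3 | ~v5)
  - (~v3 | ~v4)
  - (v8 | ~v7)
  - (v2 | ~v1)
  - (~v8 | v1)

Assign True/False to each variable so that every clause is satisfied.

v7 occurs only negated in the remaining clauses — set v7 = False.
Branch on v1: take v1 = True.
  then v2 is forced to True.
  then v4 is forced to True.
  then v3 is forced to False.
  then v5 is forced to False.
v6, v8 are now unconstrained; take v6 = False, v8 = True.
Every clause has at least one true literal under this assignment.

v1=T, v2=T, v3=F, v4=T, v5=F, v6=F, v7=F, v8=T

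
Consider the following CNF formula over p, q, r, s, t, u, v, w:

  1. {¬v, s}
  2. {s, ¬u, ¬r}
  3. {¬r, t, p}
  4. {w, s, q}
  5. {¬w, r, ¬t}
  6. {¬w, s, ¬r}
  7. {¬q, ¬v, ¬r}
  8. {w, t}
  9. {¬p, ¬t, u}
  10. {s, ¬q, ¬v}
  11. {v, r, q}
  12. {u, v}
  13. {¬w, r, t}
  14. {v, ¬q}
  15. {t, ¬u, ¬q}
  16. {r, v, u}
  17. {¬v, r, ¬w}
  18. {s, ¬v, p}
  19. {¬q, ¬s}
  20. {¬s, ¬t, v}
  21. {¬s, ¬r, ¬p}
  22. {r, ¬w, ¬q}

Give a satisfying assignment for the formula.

p = F, q = F, r = F, s = T, t = T, u = T, v = T, w = F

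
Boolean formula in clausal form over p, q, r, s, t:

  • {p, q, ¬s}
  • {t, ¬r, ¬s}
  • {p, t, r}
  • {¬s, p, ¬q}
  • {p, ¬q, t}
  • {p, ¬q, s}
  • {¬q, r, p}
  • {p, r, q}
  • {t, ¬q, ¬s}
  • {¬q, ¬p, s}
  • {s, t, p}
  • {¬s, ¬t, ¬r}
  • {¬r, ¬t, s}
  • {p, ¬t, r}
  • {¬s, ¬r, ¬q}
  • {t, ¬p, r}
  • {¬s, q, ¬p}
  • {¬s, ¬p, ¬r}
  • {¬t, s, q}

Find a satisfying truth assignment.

p=1, q=1, r=0, s=1, t=1

Check each clause:
  1. {p, ¬s, q} — p is true.
  2. {¬s, t, ¬r} — t is true.
  3. {r, t, p} — p is true.
  4. {p, ¬q, ¬s} — p is true.
  5. {p, t, ¬q} — p is true.
  6. {¬q, p, s} — p is true.
  7. {p, ¬q, r} — p is true.
  8. {r, q, p} — p is true.
  9. {t, ¬s, ¬q} — t is true.
  10. {s, ¬q, ¬p} — s is true.
  11. {t, p, s} — p is true.
  12. {¬t, ¬s, ¬r} — ¬r is true.
  13. {s, ¬t, ¬r} — s is true.
  14. {p, ¬t, r} — p is true.
  15. {¬r, ¬q, ¬s} — ¬r is true.
  16. {t, ¬p, r} — t is true.
  17. {q, ¬p, ¬s} — q is true.
  18. {¬s, ¬r, ¬p} — ¬r is true.
  19. {s, ¬t, q} — q is true.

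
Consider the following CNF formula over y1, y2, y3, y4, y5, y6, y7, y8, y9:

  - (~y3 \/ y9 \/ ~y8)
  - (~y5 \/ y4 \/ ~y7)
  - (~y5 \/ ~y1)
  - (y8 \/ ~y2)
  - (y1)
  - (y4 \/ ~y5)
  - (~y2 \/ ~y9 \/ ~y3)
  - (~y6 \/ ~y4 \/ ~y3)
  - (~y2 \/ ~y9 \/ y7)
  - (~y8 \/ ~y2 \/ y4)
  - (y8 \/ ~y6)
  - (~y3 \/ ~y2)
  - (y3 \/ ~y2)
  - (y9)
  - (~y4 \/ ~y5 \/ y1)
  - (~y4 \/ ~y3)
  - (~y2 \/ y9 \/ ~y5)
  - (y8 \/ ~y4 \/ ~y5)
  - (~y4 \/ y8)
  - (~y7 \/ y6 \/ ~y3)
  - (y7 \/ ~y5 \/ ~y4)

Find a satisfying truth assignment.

y1 = True, y2 = False, y3 = False, y4 = True, y5 = False, y6 = False, y7 = True, y8 = True, y9 = True

Check each clause:
  1. (~y3 \/ y9 \/ ~y8) — y9 is true.
  2. (~y5 \/ ~y7 \/ y4) — ~y5 is true.
  3. (~y1 \/ ~y5) — ~y5 is true.
  4. (~y2 \/ y8) — y8 is true.
  5. (y1) — y1 is true.
  6. (~y5 \/ y4) — ~y5 is true.
  7. (~y9 \/ ~y3 \/ ~y2) — ~y3 is true.
  8. (~y3 \/ ~y4 \/ ~y6) — ~y6 is true.
  9. (~y9 \/ ~y2 \/ y7) — ~y2 is true.
  10. (~y8 \/ ~y2 \/ y4) — y4 is true.
  11. (~y6 \/ y8) — y8 is true.
  12. (~y3 \/ ~y2) — ~y3 is true.
  13. (y3 \/ ~y2) — ~y2 is true.
  14. (y9) — y9 is true.
  15. (~y5 \/ y1 \/ ~y4) — y1 is true.
  16. (~y4 \/ ~y3) — ~y3 is true.
  17. (~y2 \/ ~y5 \/ y9) — y9 is true.
  18. (~y4 \/ y8 \/ ~y5) — y8 is true.
  19. (y8 \/ ~y4) — y8 is true.
  20. (~y3 \/ ~y7 \/ y6) — ~y3 is true.
  21. (~y4 \/ y7 \/ ~y5) — ~y5 is true.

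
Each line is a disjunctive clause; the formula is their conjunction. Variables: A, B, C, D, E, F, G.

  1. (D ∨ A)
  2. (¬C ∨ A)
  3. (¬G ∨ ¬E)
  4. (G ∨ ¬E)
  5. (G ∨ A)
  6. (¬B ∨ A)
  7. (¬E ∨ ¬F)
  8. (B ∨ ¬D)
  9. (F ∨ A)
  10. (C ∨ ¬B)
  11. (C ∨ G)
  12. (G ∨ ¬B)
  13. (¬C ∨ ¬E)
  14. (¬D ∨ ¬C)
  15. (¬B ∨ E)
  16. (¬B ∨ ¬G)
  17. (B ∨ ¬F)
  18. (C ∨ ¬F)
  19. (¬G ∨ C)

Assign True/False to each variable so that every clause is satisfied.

A=1, B=0, C=1, D=0, E=0, F=0, G=0

A occurs only positively in the remaining clauses — set A = True.
Set B = False and propagate.
  then D is forced to False.
  then F is forced to False.
Try C = True.
  then E is forced to False.
G is now unconstrained; take G = False.
Every clause has at least one true literal under this assignment.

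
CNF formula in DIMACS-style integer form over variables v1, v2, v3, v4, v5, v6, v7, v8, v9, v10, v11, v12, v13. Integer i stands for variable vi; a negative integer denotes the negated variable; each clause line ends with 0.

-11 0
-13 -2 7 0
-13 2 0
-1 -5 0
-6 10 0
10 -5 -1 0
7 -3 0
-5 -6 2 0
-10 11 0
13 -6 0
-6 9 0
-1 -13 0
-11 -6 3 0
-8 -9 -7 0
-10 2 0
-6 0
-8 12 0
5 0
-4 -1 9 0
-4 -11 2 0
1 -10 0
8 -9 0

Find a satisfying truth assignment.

v1=F, v2=T, v3=F, v4=F, v5=T, v6=F, v7=F, v8=T, v9=T, v10=F, v11=F, v12=T, v13=F

Unit propagation: (~v11) forces v11 = False.
The clause (~v10) is unit: v10 must be False.
The clause (~v6) is unit: v6 must be False.
The clause (v5) is unit: v5 must be True.
(~v1) is a unit clause, so v1 = False.
Pure literal: v3 appears only negated; assign v3 = False.
v12 occurs only positively in the remaining clauses — set v12 = True.
Set v2 = True and propagate.
Set v7 = False and propagate.
  then v13 is forced to False.
Branch on v8: take v8 = True.
v4, v9 are now unconstrained; take v4 = False, v9 = True.
Every clause has at least one true literal under this assignment.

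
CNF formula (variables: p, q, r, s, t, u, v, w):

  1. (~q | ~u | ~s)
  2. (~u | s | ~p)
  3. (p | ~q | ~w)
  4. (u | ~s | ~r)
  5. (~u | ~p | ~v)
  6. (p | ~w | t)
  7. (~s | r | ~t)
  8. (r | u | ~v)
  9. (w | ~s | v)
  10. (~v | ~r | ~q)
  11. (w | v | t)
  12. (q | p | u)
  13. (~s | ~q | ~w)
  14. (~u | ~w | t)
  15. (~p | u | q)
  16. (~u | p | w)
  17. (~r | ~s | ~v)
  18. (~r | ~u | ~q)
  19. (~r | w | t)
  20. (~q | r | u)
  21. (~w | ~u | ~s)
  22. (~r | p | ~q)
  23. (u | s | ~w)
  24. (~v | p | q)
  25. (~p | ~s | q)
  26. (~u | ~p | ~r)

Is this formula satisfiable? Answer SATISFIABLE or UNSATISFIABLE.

SATISFIABLE

Try p = False.
The remaining clauses are satisfied by q = False, r = False, s = False, t = True, u = True, v = False, w = True.
Every clause has at least one true literal under this assignment.
So p = F, q = F, r = F, s = F, t = T, u = T, v = F, w = T is a satisfying assignment.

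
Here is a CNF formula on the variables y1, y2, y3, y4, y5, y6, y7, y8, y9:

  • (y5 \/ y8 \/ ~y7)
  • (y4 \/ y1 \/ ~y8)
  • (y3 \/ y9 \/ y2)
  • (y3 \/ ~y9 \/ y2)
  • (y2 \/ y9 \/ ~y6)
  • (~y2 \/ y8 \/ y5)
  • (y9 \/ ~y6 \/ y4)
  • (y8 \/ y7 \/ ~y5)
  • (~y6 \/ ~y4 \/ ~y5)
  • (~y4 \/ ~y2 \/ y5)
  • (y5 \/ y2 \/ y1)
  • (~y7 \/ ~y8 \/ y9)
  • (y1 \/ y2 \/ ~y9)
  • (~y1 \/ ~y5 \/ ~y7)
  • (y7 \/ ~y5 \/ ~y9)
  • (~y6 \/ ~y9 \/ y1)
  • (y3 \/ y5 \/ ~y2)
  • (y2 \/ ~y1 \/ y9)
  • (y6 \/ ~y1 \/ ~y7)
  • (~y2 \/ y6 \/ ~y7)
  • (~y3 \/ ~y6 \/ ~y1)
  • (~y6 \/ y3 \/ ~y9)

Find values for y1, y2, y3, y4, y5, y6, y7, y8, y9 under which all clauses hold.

y1 = True, y2 = True, y3 = True, y4 = False, y5 = False, y6 = False, y7 = False, y8 = True, y9 = False

Try y1 = True.
Try y2 = True.
Set y3 = True and propagate.
  then y6 is forced to False.
  then y7 is forced to False.
The remaining clauses are satisfied by y4 = False, y5 = False, y8 = True, y9 = False.
Check each clause:
  1. (y8 \/ ~y7 \/ y5) — y8 is true.
  2. (y1 \/ ~y8 \/ y4) — y1 is true.
  3. (y9 \/ y2 \/ y3) — y2 is true.
  4. (~y9 \/ y3 \/ y2) — y2 is true.
  5. (y2 \/ y9 \/ ~y6) — ~y6 is true.
  6. (y8 \/ y5 \/ ~y2) — y8 is true.
  7. (~y6 \/ y9 \/ y4) — ~y6 is true.
  8. (y7 \/ y8 \/ ~y5) — y8 is true.
  9. (~y6 \/ ~y5 \/ ~y4) — ~y6 is true.
  10. (~y2 \/ y5 \/ ~y4) — ~y4 is true.
  11. (y1 \/ y5 \/ y2) — y1 is true.
  12. (~y7 \/ y9 \/ ~y8) — ~y7 is true.
  13. (~y9 \/ y1 \/ y2) — y1 is true.
  14. (~y7 \/ ~y1 \/ ~y5) — ~y7 is true.
  15. (y7 \/ ~y9 \/ ~y5) — ~y5 is true.
  16. (y1 \/ ~y6 \/ ~y9) — y1 is true.
  17. (~y2 \/ y3 \/ y5) — y3 is true.
  18. (y2 \/ y9 \/ ~y1) — y2 is true.
  19. (~y1 \/ y6 \/ ~y7) — ~y7 is true.
  20. (y6 \/ ~y7 \/ ~y2) — ~y7 is true.
  21. (~y3 \/ ~y6 \/ ~y1) — ~y6 is true.
  22. (~y6 \/ ~y9 \/ y3) — ~y6 is true.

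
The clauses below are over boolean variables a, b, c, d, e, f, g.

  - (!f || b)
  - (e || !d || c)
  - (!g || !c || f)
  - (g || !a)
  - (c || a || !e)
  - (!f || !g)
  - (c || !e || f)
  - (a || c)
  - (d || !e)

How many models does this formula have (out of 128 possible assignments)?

Case analysis on c and e:
  c=1, e=1: remaining (a,b,d,f,g) ∈ {(0,0,1,0,0); (0,1,1,0,0); (0,1,1,1,0)} — 3.
  c=1, e=0: d free; 3 ways for (a,b,f,g) × 2^1 = 6.
  c=0, e=1: a clause becomes empty — 0.
  c=0, e=0: remaining (a,b,d,f,g) ∈ {(1,0,0,0,1); (1,1,0,0,1)} — 2.
Total: 3 + 6 + 0 + 2 = 11.

11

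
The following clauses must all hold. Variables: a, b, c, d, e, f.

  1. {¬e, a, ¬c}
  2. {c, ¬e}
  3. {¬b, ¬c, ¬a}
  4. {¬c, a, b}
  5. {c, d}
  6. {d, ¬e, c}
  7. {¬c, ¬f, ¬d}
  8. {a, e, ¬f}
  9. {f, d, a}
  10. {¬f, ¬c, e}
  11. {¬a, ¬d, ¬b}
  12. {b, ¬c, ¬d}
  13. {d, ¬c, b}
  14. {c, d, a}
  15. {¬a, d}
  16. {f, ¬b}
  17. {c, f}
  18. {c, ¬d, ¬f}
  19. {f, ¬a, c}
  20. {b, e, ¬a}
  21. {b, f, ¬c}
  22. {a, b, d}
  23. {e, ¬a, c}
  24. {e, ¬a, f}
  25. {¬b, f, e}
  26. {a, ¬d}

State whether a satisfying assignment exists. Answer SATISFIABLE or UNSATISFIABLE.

UNSATISFIABLE

c = True:
  a = True:
    propagation gives b=False, d=False; an empty clause results — contradiction.
  a = False:
    propagation gives e=False, b=True, f=False; an empty clause results — contradiction.
c = False:
  propagation gives e=False, d=True, f=True; an empty clause results — contradiction.
Every branch closes, so no satisfying assignment exists.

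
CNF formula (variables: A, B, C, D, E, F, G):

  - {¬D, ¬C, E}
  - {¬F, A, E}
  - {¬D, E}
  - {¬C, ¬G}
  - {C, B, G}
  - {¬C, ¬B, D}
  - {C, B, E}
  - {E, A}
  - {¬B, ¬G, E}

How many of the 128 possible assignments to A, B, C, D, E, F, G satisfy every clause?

40

Case analysis on E and C:
  E=1, C=1: A, F free; 3 ways for (B,D,G) × 2^2 = 12.
  E=1, C=0: A, D, F free; 3 ways for (B,G) × 2^3 = 24.
  E=0, C=1: remaining (A,B,D,F,G) ∈ {(1,0,0,0,0); (1,0,0,1,0)} — 2.
  E=0, C=0: remaining (A,B,D,F,G) ∈ {(1,1,0,0,0); (1,1,0,1,0)} — 2.
Total: 12 + 24 + 2 + 2 = 40.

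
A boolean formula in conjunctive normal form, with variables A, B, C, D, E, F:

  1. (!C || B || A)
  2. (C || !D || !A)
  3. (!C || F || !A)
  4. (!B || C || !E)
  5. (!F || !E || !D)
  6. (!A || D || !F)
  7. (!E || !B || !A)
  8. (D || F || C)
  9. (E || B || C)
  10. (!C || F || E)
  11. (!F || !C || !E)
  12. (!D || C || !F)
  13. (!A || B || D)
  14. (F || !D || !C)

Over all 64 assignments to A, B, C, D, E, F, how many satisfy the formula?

Split on C, then F.
  C=1, F=1: remaining (A,B,D,E) ∈ {(0,1,0,0); (0,1,1,0); (1,0,1,0); (1,1,1,0)} — 4.
  C=1, F=0: remaining (A,B,D,E) ∈ {(0,1,0,1)} — 1.
  C=0, F=1: remaining (A,B,D,E) ∈ {(0,0,0,1); (0,1,0,0)} — 2.
  C=0, F=0: remaining (A,B,D,E) ∈ {(0,0,1,1); (0,1,1,0)} — 2.
Total: 4 + 1 + 2 + 2 = 9.

9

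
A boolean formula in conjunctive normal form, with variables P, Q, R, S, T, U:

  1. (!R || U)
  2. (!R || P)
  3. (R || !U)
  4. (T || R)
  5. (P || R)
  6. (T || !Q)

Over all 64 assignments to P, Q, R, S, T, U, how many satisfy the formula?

Case analysis on R and P:
  R=1, P=1: S free; 3 ways for (Q,T,U) × 2^1 = 6.
  R=1, P=0: a clause becomes empty — 0.
  R=0, P=1: remaining (Q,S,T,U) ∈ {(0,0,1,0); (0,1,1,0); (1,0,1,0); (1,1,1,0)} — 4.
  R=0, P=0: a clause becomes empty — 0.
Total: 6 + 0 + 4 + 0 = 10.

10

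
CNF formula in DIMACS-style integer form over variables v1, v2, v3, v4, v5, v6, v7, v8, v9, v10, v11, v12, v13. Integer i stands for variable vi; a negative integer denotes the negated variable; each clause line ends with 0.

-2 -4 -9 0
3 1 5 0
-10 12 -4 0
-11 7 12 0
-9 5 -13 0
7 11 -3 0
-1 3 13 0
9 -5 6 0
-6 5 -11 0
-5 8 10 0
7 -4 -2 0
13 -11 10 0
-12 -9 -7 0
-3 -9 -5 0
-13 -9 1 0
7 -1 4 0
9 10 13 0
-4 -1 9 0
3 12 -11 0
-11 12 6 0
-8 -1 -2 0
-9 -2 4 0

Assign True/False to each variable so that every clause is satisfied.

v1=F, v2=F, v3=F, v4=T, v5=T, v6=T, v7=T, v8=T, v9=F, v10=T, v11=F, v12=T, v13=F

Check each clause:
  1. (¬v2 ∨ ¬v4 ∨ ¬v9) — ¬v2 is true.
  2. (v3 ∨ v5 ∨ v1) — v5 is true.
  3. (v12 ∨ ¬v10 ∨ ¬v4) — v12 is true.
  4. (v12 ∨ v7 ∨ ¬v11) — v12 is true.
  5. (¬v13 ∨ ¬v9 ∨ v5) — ¬v13 is true.
  6. (v11 ∨ ¬v3 ∨ v7) — ¬v3 is true.
  7. (¬v1 ∨ v13 ∨ v3) — ¬v1 is true.
  8. (¬v5 ∨ v9 ∨ v6) — v6 is true.
  9. (¬v11 ∨ ¬v6 ∨ v5) — v5 is true.
  10. (v10 ∨ ¬v5 ∨ v8) — v8 is true.
  11. (¬v2 ∨ ¬v4 ∨ v7) — ¬v2 is true.
  12. (v10 ∨ ¬v11 ∨ v13) — v10 is true.
  13. (¬v9 ∨ ¬v12 ∨ ¬v7) — ¬v9 is true.
  14. (¬v9 ∨ ¬v3 ∨ ¬v5) — ¬v3 is true.
  15. (¬v13 ∨ v1 ∨ ¬v9) — ¬v13 is true.
  16. (v4 ∨ v7 ∨ ¬v1) — v4 is true.
  17. (v10 ∨ v13 ∨ v9) — v10 is true.
  18. (¬v4 ∨ ¬v1 ∨ v9) — ¬v1 is true.
  19. (¬v11 ∨ v12 ∨ v3) — v12 is true.
  20. (v12 ∨ v6 ∨ ¬v11) — v12 is true.
  21. (¬v2 ∨ ¬v1 ∨ ¬v8) — ¬v1 is true.
  22. (v4 ∨ ¬v2 ∨ ¬v9) — v4 is true.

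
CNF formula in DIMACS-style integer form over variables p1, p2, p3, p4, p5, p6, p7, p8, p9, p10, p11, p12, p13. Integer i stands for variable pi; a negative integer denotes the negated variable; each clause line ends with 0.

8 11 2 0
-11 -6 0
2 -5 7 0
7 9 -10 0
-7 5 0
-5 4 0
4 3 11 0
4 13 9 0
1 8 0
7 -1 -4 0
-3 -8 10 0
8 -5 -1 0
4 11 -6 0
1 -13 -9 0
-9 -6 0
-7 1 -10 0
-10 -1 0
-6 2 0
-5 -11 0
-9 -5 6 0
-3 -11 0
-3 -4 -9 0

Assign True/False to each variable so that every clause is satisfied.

p1=F, p2=F, p3=F, p4=T, p5=F, p6=F, p7=F, p8=T, p9=F, p10=F, p11=F, p12=F, p13=F

Check each clause:
  1. {p11, p8, p2} — p8 is true.
  2. {¬p6, ¬p11} — ¬p6 is true.
  3. {p7, p2, ¬p5} — ¬p5 is true.
  4. {p9, p7, ¬p10} — ¬p10 is true.
  5. {¬p7, p5} — ¬p7 is true.
  6. {p4, ¬p5} — ¬p5 is true.
  7. {p3, p11, p4} — p4 is true.
  8. {p9, p4, p13} — p4 is true.
  9. {p1, p8} — p8 is true.
  10. {¬p1, p7, ¬p4} — ¬p1 is true.
  11. {p10, ¬p8, ¬p3} — ¬p3 is true.
  12. {¬p1, p8, ¬p5} — p8 is true.
  13. {p11, p4, ¬p6} — ¬p6 is true.
  14. {p1, ¬p13, ¬p9} — ¬p13 is true.
  15. {¬p9, ¬p6} — ¬p6 is true.
  16. {p1, ¬p10, ¬p7} — ¬p7 is true.
  17. {¬p10, ¬p1} — ¬p1 is true.
  18. {¬p6, p2} — ¬p6 is true.
  19. {¬p11, ¬p5} — ¬p5 is true.
  20. {¬p9, p6, ¬p5} — ¬p5 is true.
  21. {¬p11, ¬p3} — ¬p3 is true.
  22. {¬p3, ¬p4, ¬p9} — ¬p3 is true.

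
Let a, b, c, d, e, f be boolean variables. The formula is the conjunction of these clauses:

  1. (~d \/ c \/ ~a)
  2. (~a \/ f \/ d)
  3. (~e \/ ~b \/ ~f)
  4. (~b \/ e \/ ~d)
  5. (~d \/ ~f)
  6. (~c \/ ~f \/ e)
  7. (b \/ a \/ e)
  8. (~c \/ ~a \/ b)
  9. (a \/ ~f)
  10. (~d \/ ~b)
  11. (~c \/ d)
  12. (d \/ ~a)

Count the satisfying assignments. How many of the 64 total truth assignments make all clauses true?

Satisfying assignments:
  a=0 b=0 c=0 d=0 e=1 f=0
  a=0 b=0 c=0 d=1 e=1 f=0
  a=0 b=0 c=1 d=1 e=1 f=0
  a=0 b=1 c=0 d=0 e=0 f=0
  a=0 b=1 c=0 d=0 e=1 f=0
That's 5 in total.

5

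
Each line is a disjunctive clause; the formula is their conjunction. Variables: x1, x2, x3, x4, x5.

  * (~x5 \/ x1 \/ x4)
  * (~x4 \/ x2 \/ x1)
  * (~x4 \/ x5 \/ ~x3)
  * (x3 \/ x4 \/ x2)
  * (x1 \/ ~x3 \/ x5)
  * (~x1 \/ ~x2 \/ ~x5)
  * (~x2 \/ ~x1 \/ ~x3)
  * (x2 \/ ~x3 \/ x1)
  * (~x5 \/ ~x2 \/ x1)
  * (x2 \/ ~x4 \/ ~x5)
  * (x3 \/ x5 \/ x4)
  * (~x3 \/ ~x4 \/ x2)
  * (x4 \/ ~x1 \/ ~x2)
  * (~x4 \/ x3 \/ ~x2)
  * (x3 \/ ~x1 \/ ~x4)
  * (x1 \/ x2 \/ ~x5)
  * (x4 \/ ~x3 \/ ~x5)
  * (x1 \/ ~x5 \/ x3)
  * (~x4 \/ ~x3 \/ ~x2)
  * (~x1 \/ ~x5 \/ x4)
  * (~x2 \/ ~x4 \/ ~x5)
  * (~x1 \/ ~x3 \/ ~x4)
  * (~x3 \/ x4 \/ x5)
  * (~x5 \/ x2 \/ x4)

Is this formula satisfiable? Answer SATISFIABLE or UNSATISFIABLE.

x4 = True:
  x2 = True:
    propagation gives x3=True; an empty clause results — contradiction.
  x2 = False:
    propagation gives x1=True, x5=False, x3=False; an empty clause results — contradiction.
x4 = False:
  x5 = True:
    propagation gives x1=True; an empty clause results — contradiction.
  x5 = False:
    propagation gives x3=True; an empty clause results — contradiction.
Every branch closes, so no satisfying assignment exists.

UNSATISFIABLE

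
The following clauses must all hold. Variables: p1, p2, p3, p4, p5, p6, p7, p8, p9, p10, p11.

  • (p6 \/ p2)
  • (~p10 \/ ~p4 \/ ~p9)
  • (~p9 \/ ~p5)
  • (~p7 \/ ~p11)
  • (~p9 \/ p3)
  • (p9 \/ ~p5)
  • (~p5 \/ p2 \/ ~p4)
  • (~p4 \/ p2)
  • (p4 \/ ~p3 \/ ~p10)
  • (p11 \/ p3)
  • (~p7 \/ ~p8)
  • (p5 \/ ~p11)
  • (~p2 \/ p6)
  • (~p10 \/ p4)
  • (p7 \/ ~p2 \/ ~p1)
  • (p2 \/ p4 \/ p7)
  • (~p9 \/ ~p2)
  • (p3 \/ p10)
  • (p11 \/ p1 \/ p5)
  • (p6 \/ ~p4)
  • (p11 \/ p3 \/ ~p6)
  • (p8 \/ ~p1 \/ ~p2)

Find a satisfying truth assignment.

Set p1 = True and propagate.
Set p2 = False and propagate.
  then p6 is forced to True.
  then p4 is forced to False.
  then p10 is forced to False.
  then p7 is forced to True.
  then p11 is forced to False.
  then p3 is forced to True.
  then p8 is forced to False.
Branch on p5: take p5 = False.
p9 is now unconstrained; take p9 = True.
Every clause has at least one true literal under this assignment.

p1 = T, p2 = F, p3 = T, p4 = F, p5 = F, p6 = T, p7 = T, p8 = F, p9 = T, p10 = F, p11 = F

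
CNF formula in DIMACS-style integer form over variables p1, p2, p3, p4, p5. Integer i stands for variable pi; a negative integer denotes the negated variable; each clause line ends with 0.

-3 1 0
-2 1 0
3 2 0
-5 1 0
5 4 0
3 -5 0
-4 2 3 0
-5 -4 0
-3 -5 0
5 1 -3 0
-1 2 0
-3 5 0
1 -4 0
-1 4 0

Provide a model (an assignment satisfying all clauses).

p1=True  p2=True  p3=False  p4=True  p5=False

Try p1 = True.
  then p2 is forced to True.
  then p4 is forced to True.
  then p5 is forced to False.
  then p3 is forced to False.
Every clause has at least one true literal under this assignment.
Check each clause:
  1. (NOT p3 OR p1) — p1 is true.
  2. (p1 OR NOT p2) — p1 is true.
  3. (p3 OR p2) — p2 is true.
  4. (NOT p5 OR p1) — p1 is true.
  5. (p5 OR p4) — p4 is true.
  6. (NOT p5 OR p3) — NOT p5 is true.
  7. (p2 OR NOT p4 OR p3) — p2 is true.
  8. (NOT p5 OR NOT p4) — NOT p5 is true.
  9. (NOT p5 OR NOT p3) — NOT p5 is true.
  10. (NOT p3 OR p1 OR p5) — p1 is true.
  11. (p2 OR NOT p1) — p2 is true.
  12. (p5 OR NOT p3) — NOT p3 is true.
  13. (NOT p4 OR p1) — p1 is true.
  14. (NOT p1 OR p4) — p4 is true.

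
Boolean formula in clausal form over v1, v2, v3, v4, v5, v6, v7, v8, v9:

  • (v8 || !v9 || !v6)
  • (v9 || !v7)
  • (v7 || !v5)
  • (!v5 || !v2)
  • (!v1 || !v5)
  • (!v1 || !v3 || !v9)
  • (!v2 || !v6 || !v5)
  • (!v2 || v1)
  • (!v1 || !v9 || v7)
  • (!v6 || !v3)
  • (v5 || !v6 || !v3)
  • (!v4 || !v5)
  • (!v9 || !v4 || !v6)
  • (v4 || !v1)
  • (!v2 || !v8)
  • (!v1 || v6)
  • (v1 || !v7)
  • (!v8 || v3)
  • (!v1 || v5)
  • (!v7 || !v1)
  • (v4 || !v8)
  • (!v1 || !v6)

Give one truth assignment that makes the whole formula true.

v1=F, v2=F, v3=F, v4=F, v5=F, v6=F, v7=F, v8=F, v9=T

Check each clause:
  1. (!v9 || !v6 || v8) — !v6 is true.
  2. (v9 || !v7) — v9 is true.
  3. (v7 || !v5) — !v5 is true.
  4. (!v5 || !v2) — !v5 is true.
  5. (!v5 || !v1) — !v5 is true.
  6. (!v1 || !v3 || !v9) — !v3 is true.
  7. (!v6 || !v2 || !v5) — !v6 is true.
  8. (!v2 || v1) — !v2 is true.
  9. (!v9 || v7 || !v1) — !v1 is true.
  10. (!v3 || !v6) — !v6 is true.
  11. (!v3 || v5 || !v6) — !v6 is true.
  12. (!v5 || !v4) — !v5 is true.
  13. (!v9 || !v4 || !v6) — !v6 is true.
  14. (!v1 || v4) — !v1 is true.
  15. (!v2 || !v8) — !v8 is true.
  16. (!v1 || v6) — !v1 is true.
  17. (v1 || !v7) — !v7 is true.
  18. (!v8 || v3) — !v8 is true.
  19. (!v1 || v5) — !v1 is true.
  20. (!v1 || !v7) — !v7 is true.
  21. (!v8 || v4) — !v8 is true.
  22. (!v1 || !v6) — !v6 is true.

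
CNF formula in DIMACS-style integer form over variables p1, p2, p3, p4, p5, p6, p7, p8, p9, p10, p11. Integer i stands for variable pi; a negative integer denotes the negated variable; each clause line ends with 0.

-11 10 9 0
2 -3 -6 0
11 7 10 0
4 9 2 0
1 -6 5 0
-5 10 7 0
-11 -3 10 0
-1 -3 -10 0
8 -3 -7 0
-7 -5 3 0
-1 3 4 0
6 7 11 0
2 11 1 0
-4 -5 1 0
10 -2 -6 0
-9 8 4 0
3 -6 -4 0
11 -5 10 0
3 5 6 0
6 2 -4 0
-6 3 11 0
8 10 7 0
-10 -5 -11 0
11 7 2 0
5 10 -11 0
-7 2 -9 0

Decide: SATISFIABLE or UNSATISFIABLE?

SATISFIABLE

Set p1 = False and propagate.
For the remaining variables, p2 = True, p3 = True, p4 = True, p5 = False, p6 = False, p7 = False, p8 = False, p9 = False, p10 = True, p11 = True works.
So p1=False, p2=True, p3=True, p4=True, p5=False, p6=False, p7=False, p8=False, p9=False, p10=True, p11=True is a satisfying assignment.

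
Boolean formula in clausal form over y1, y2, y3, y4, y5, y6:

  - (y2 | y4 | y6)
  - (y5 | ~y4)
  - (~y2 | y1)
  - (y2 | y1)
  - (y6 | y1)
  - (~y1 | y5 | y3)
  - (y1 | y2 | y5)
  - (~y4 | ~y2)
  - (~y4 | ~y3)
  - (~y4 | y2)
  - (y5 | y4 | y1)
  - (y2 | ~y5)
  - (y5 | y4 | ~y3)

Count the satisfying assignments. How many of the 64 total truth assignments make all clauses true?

4

The models are:
  y1=1 y2=1 y3=0 y4=0 y5=1 y6=0
  y1=1 y2=1 y3=0 y4=0 y5=1 y6=1
  y1=1 y2=1 y3=1 y4=0 y5=1 y6=0
  y1=1 y2=1 y3=1 y4=0 y5=1 y6=1
Count: 4.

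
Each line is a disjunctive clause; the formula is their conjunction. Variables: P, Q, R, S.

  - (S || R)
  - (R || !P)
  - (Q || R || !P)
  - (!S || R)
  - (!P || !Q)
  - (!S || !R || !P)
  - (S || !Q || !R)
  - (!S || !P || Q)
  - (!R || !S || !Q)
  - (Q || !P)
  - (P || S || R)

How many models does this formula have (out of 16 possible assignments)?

Satisfying assignments:
  P=0 Q=0 R=1 S=0
  P=0 Q=0 R=1 S=1
Count: 2.

2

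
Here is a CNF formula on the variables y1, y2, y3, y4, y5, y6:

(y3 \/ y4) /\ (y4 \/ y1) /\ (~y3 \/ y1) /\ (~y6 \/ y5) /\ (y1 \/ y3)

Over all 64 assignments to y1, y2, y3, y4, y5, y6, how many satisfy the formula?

18

Split on y1, then y3.
  y1=1, y3=1: y2, y4 free; 3 ways for (y5,y6) × 2^2 = 12.
  y1=1, y3=0: y2 free; 3 ways for (y4,y5,y6) × 2^1 = 6.
  y1=0, y3=1: a clause becomes empty — 0.
  y1=0, y3=0: a clause becomes empty — 0.
Total: 12 + 6 + 0 + 0 = 18.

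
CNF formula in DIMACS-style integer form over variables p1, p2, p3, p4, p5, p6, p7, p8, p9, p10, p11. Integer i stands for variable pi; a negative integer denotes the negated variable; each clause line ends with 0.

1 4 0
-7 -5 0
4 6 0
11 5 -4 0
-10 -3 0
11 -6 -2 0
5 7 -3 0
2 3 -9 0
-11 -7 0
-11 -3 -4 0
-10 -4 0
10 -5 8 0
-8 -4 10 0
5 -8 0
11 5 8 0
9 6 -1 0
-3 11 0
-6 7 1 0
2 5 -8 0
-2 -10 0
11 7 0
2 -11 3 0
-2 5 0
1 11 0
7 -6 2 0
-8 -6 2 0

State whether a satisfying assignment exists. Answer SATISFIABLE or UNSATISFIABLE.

Set p1 = True and propagate.
Try p2 = True.
  then p10 is forced to False.
  then p5 is forced to True.
  then p7 is forced to False.
  then p8 is forced to True.
  then p4 is forced to False.
  then p6 is forced to True.
  then p11 is forced to True.
p3, p9 are now unconstrained; take p3 = False, p9 = True.
So p1=True, p2=True, p3=False, p4=False, p5=True, p6=True, p7=False, p8=True, p9=True, p10=False, p11=True is a satisfying assignment.

SATISFIABLE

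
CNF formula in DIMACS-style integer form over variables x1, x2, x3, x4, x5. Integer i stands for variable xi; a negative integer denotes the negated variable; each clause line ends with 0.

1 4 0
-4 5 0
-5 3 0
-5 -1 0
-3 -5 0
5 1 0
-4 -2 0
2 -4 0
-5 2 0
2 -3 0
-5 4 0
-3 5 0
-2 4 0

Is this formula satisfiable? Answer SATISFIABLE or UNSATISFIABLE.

Set x1 = True and propagate.
  then x5 is forced to False.
  then x4 is forced to False.
  then x3 is forced to False.
  then x2 is forced to False.
Every clause has at least one true literal under this assignment.
So x1 = T  x2 = F  x3 = F  x4 = F  x5 = F is a satisfying assignment.

SATISFIABLE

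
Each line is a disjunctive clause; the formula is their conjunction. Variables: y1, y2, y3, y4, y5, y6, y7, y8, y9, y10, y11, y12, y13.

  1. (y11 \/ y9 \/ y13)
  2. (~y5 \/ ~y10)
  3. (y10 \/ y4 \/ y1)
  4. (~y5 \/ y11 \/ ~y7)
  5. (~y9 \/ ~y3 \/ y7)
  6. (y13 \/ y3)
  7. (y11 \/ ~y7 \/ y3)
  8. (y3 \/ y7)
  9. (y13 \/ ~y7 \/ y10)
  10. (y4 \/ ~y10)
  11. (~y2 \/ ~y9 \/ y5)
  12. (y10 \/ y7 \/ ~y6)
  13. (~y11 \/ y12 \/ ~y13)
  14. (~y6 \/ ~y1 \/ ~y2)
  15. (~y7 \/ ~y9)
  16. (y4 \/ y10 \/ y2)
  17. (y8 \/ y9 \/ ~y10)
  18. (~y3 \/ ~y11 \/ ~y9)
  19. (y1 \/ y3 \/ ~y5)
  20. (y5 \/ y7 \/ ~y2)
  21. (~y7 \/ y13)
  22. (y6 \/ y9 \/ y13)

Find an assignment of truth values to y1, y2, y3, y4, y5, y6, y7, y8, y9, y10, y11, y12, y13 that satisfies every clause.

y4 occurs only positively in the remaining clauses — set y4 = True.
Pure literal: y8 appears only positively; assign y8 = True.
Branch on y1: take y1 = False.
Branch on y2: take y2 = True.
Try y3 = True.
The remaining clauses are satisfied by y5 = True, y6 = False, y7 = False, y9 = False, y10 = False, y11 = False, y12 = False, y13 = True.
Every clause has at least one true literal under this assignment.

y1=False, y2=True, y3=True, y4=True, y5=True, y6=False, y7=False, y8=True, y9=False, y10=False, y11=False, y12=False, y13=True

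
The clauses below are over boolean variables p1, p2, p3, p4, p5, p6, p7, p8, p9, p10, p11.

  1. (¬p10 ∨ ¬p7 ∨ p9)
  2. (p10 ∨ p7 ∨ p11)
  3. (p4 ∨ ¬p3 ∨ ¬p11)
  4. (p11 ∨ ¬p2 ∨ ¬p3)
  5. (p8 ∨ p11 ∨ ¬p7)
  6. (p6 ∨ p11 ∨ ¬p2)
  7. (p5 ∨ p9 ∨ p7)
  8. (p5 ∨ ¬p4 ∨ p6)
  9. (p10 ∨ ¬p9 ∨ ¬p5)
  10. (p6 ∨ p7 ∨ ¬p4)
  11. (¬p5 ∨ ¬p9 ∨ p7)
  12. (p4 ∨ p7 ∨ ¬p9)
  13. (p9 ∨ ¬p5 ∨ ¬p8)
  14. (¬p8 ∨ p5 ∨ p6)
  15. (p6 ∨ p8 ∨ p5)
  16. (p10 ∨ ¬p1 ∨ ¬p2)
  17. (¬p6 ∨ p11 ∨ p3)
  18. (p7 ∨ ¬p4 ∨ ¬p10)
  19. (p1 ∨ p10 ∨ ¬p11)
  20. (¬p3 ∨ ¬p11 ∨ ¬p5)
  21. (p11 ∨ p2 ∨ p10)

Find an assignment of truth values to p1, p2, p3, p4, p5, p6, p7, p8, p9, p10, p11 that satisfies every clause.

p1=F  p2=F  p3=F  p4=F  p5=F  p6=T  p7=T  p8=F  p9=T  p10=T  p11=T

Check each clause:
  1. (¬p7 ∨ ¬p10 ∨ p9) — p9 is true.
  2. (p11 ∨ p7 ∨ p10) — p10 is true.
  3. (¬p11 ∨ ¬p3 ∨ p4) — ¬p3 is true.
  4. (¬p3 ∨ ¬p2 ∨ p11) — p11 is true.
  5. (¬p7 ∨ p8 ∨ p11) — p11 is true.
  6. (¬p2 ∨ p6 ∨ p11) — p11 is true.
  7. (p7 ∨ p5 ∨ p9) — p9 is true.
  8. (p5 ∨ p6 ∨ ¬p4) — ¬p4 is true.
  9. (p10 ∨ ¬p5 ∨ ¬p9) — p10 is true.
  10. (p7 ∨ p6 ∨ ¬p4) — ¬p4 is true.
  11. (¬p9 ∨ ¬p5 ∨ p7) — ¬p5 is true.
  12. (¬p9 ∨ p7 ∨ p4) — p7 is true.
  13. (¬p5 ∨ p9 ∨ ¬p8) — ¬p8 is true.
  14. (p6 ∨ p5 ∨ ¬p8) — ¬p8 is true.
  15. (p8 ∨ p6 ∨ p5) — p6 is true.
  16. (p10 ∨ ¬p2 ∨ ¬p1) — p10 is true.
  17. (p11 ∨ p3 ∨ ¬p6) — p11 is true.
  18. (¬p4 ∨ ¬p10 ∨ p7) — ¬p4 is true.
  19. (p1 ∨ p10 ∨ ¬p11) — p10 is true.
  20. (¬p3 ∨ ¬p5 ∨ ¬p11) — ¬p5 is true.
  21. (p10 ∨ p2 ∨ p11) — p11 is true.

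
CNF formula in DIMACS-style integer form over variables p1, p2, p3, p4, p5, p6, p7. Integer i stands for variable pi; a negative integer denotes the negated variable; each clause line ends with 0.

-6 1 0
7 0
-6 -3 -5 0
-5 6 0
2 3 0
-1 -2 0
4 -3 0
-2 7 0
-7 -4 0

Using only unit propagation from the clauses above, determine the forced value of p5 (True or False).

False

Unit clause (p7) sets p7 = True.
(¬p4 ∨ ¬p7): since p7 = True, the clause reduces to (¬p4). p4 = False.
From (p4 ∨ ¬p3) and p4 = False: p3 = False.
From (p3 ∨ p2) and p3 = False: p2 = True.
In (¬p2 ∨ ¬p1), ¬p2 is now false; ¬p1 must hold, so p1 = False.
In (¬p6 ∨ p1), p1 is now false; ¬p6 must hold, so p6 = False.
In (¬p5 ∨ p6), p6 is now false; ¬p5 must hold, so p5 = False.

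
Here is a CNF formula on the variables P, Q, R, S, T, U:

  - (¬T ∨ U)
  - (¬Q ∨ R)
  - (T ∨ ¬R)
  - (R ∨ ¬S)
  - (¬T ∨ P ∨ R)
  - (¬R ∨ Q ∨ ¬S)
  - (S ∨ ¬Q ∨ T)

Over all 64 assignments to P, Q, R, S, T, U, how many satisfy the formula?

Split on R, then T.
  R=T, T=T: P free; 3 ways for (Q,S,U) × 2^1 = 6.
  R=T, T=F: a clause becomes empty — 0.
  R=F, T=T: remaining (P,Q,S,U) ∈ {(T,F,F,T)} — 1.
  R=F, T=F: remaining (P,Q,S,U) ∈ {(F,F,F,F); (F,F,F,T); (T,F,F,F); (T,F,F,T)} — 4.
Total: 6 + 0 + 1 + 4 = 11.

11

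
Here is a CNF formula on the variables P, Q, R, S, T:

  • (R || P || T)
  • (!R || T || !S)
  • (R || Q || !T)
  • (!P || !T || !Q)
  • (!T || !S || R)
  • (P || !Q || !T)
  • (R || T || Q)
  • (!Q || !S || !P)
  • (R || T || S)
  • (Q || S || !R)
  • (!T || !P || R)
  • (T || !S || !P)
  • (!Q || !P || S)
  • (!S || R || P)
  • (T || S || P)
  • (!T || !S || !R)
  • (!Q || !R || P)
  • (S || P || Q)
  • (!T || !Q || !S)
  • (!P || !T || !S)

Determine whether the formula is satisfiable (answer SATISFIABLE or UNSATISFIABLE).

T = True:
  P = True:
    propagation gives Q=False, R=True, S=True; an empty clause results — contradiction.
  P = False:
    propagation gives Q=False, R=True, S=True; an empty clause results — contradiction.
T = False:
  S = True:
    propagation gives R=False, P=True; an empty clause results — contradiction.
  S = False:
    propagation gives R=True, Q=True, P=False; an empty clause results — contradiction.
Every branch closes, so no satisfying assignment exists.

UNSATISFIABLE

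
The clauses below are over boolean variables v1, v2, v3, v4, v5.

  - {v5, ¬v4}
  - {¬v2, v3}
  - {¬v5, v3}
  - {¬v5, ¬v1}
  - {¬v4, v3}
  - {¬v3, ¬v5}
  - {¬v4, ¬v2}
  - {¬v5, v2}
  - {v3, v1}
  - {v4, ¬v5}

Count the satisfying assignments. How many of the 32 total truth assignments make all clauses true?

The models are:
  v1=F v2=F v3=T v4=F v5=F
  v1=F v2=T v3=T v4=F v5=F
  v1=T v2=F v3=F v4=F v5=F
  v1=T v2=F v3=T v4=F v5=F
  v1=T v2=T v3=T v4=F v5=F
Count: 5.

5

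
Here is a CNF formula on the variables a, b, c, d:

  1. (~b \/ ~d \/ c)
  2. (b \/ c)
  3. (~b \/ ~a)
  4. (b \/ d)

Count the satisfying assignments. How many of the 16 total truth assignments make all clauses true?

5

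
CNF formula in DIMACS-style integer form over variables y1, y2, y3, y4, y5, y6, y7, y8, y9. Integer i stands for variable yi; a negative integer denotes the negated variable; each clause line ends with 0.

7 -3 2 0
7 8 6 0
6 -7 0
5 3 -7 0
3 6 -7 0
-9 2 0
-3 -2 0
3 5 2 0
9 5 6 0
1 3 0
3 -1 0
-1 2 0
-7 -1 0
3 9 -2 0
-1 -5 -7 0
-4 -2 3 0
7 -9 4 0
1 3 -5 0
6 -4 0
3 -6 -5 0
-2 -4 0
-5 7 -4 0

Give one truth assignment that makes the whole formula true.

Pure literal: y8 appears only positively; assign y8 = True.
Branch on y1: take y1 = False.
  then y3 is forced to True.
  then y2 is forced to False.
  then y7 is forced to True.
  then y6 is forced to True.
  then y9 is forced to False.
y4, y5 are now unconstrained; take y4 = False, y5 = True.
Every clause has at least one true literal under this assignment.

y1=0, y2=0, y3=1, y4=0, y5=1, y6=1, y7=1, y8=1, y9=0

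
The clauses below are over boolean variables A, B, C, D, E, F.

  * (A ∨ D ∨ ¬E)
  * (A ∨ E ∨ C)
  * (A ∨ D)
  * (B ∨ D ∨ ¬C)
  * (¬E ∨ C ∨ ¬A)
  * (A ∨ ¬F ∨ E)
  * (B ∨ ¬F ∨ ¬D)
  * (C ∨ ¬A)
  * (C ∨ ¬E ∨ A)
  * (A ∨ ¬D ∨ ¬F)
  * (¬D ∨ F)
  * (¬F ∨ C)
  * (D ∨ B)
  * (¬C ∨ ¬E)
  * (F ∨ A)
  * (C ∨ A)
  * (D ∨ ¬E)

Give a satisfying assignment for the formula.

A=T, B=T, C=T, D=F, E=F, F=F

Check each clause:
  1. (D ∨ A ∨ ¬E) — A is true.
  2. (C ∨ E ∨ A) — A is true.
  3. (D ∨ A) — A is true.
  4. (D ∨ ¬C ∨ B) — B is true.
  5. (¬A ∨ C ∨ ¬E) — C is true.
  6. (E ∨ A ∨ ¬F) — A is true.
  7. (¬D ∨ B ∨ ¬F) — B is true.
  8. (¬A ∨ C) — C is true.
  9. (A ∨ ¬E ∨ C) — C is true.
  10. (A ∨ ¬F ∨ ¬D) — A is true.
  11. (F ∨ ¬D) — ¬D is true.
  12. (C ∨ ¬F) — ¬F is true.
  13. (D ∨ B) — B is true.
  14. (¬C ∨ ¬E) — ¬E is true.
  15. (F ∨ A) — A is true.
  16. (C ∨ A) — A is true.
  17. (D ∨ ¬E) — ¬E is true.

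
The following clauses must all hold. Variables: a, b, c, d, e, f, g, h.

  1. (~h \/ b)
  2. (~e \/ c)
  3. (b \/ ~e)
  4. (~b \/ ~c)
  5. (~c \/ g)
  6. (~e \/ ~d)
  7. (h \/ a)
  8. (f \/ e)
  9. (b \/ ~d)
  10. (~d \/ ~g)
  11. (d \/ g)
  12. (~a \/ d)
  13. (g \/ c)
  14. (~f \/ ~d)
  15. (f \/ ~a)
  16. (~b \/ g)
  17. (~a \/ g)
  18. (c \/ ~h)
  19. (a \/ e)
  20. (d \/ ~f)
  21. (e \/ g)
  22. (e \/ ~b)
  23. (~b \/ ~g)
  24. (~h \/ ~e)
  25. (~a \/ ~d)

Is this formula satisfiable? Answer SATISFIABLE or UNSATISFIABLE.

UNSATISFIABLE

d = True:
  propagation gives e=False, f=True; an empty clause results — contradiction.
d = False:
  propagation gives g=True, a=False, h=True, b=True; an empty clause results — contradiction.
Every branch closes, so no satisfying assignment exists.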